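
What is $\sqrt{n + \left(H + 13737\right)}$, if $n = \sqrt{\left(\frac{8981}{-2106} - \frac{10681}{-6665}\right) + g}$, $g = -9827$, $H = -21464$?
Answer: $\frac{\sqrt{-2088336240186300 + 173290 i \sqrt{23909506039665610}}}{519870} \approx 0.56393 + 87.905 i$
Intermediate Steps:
$n = \frac{i \sqrt{23909506039665610}}{1559610}$ ($n = \sqrt{\left(\frac{8981}{-2106} - \frac{10681}{-6665}\right) - 9827} = \sqrt{\left(8981 \left(- \frac{1}{2106}\right) - - \frac{10681}{6665}\right) - 9827} = \sqrt{\left(- \frac{8981}{2106} + \frac{10681}{6665}\right) - 9827} = \sqrt{- \frac{37364179}{14036490} - 9827} = \sqrt{- \frac{137973951409}{14036490}} = \frac{i \sqrt{23909506039665610}}{1559610} \approx 99.145 i$)
$\sqrt{n + \left(H + 13737\right)} = \sqrt{\frac{i \sqrt{23909506039665610}}{1559610} + \left(-21464 + 13737\right)} = \sqrt{\frac{i \sqrt{23909506039665610}}{1559610} - 7727} = \sqrt{-7727 + \frac{i \sqrt{23909506039665610}}{1559610}}$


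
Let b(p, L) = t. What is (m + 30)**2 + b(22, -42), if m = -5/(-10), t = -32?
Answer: 3593/4 ≈ 898.25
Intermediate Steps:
b(p, L) = -32
m = 1/2 (m = -5*(-1/10) = 1/2 ≈ 0.50000)
(m + 30)**2 + b(22, -42) = (1/2 + 30)**2 - 32 = (61/2)**2 - 32 = 3721/4 - 32 = 3593/4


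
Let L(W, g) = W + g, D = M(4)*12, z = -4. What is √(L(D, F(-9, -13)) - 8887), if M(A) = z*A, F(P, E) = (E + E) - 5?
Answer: I*√9110 ≈ 95.446*I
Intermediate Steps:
F(P, E) = -5 + 2*E (F(P, E) = 2*E - 5 = -5 + 2*E)
M(A) = -4*A
D = -192 (D = -4*4*12 = -16*12 = -192)
√(L(D, F(-9, -13)) - 8887) = √((-192 + (-5 + 2*(-13))) - 8887) = √((-192 + (-5 - 26)) - 8887) = √((-192 - 31) - 8887) = √(-223 - 8887) = √(-9110) = I*√9110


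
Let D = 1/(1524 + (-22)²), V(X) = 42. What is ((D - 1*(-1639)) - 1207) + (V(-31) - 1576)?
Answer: -2212815/2008 ≈ -1102.0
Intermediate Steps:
D = 1/2008 (D = 1/(1524 + 484) = 1/2008 ≈ 0.00049801)
((D - 1*(-1639)) - 1207) + (V(-31) - 1576) = ((1/2008 - 1*(-1639)) - 1207) + (42 - 1576) = ((1/2008 + 1639) - 1207) - 1534 = (3291113/2008 - 1207) - 1534 = 867457/2008 - 1534 = -2212815/2008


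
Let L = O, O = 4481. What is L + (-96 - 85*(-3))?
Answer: 4640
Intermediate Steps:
L = 4481
L + (-96 - 85*(-3)) = 4481 + (-96 - 85*(-3)) = 4481 + (-96 + 255) = 4481 + 159 = 4640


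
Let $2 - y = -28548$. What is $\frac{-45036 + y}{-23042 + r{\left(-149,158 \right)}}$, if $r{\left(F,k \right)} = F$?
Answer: $\frac{16486}{23191} \approx 0.71088$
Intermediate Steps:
$y = 28550$ ($y = 2 - -28548 = 2 + 28548 = 28550$)
$\frac{-45036 + y}{-23042 + r{\left(-149,158 \right)}} = \frac{-45036 + 28550}{-23042 - 149} = - \frac{16486}{-23191} = \left(-16486\right) \left(- \frac{1}{23191}\right) = \frac{16486}{23191}$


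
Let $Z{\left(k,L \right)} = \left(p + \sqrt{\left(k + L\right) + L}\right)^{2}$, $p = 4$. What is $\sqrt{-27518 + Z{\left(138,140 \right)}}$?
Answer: $\sqrt{-27518 + \left(4 + \sqrt{418}\right)^{2}} \approx 164.07 i$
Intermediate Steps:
$Z{\left(k,L \right)} = \left(4 + \sqrt{k + 2 L}\right)^{2}$ ($Z{\left(k,L \right)} = \left(4 + \sqrt{\left(k + L\right) + L}\right)^{2} = \left(4 + \sqrt{\left(L + k\right) + L}\right)^{2} = \left(4 + \sqrt{k + 2 L}\right)^{2}$)
$\sqrt{-27518 + Z{\left(138,140 \right)}} = \sqrt{-27518 + \left(4 + \sqrt{138 + 2 \cdot 140}\right)^{2}} = \sqrt{-27518 + \left(4 + \sqrt{138 + 280}\right)^{2}} = \sqrt{-27518 + \left(4 + \sqrt{418}\right)^{2}}$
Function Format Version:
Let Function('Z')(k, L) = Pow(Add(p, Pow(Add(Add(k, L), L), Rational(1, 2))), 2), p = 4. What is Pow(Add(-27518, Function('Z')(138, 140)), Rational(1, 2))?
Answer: Pow(Add(-27518, Pow(Add(4, Pow(418, Rational(1, 2))), 2)), Rational(1, 2)) ≈ Mul(164.07, I)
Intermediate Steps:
Function('Z')(k, L) = Pow(Add(4, Pow(Add(k, Mul(2, L)), Rational(1, 2))), 2) (Function('Z')(k, L) = Pow(Add(4, Pow(Add(Add(k, L), L), Rational(1, 2))), 2) = Pow(Add(4, Pow(Add(Add(L, k), L), Rational(1, 2))), 2) = Pow(Add(4, Pow(Add(k, Mul(2, L)), Rational(1, 2))), 2))
Pow(Add(-27518, Function('Z')(138, 140)), Rational(1, 2)) = Pow(Add(-27518, Pow(Add(4, Pow(Add(138, Mul(2, 140)), Rational(1, 2))), 2)), Rational(1, 2)) = Pow(Add(-27518, Pow(Add(4, Pow(Add(138, 280), Rational(1, 2))), 2)), Rational(1, 2)) = Pow(Add(-27518, Pow(Add(4, Pow(418, Rational(1, 2))), 2)), Rational(1, 2))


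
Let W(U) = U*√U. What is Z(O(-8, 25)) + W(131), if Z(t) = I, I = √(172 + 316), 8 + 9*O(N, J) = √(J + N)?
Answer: 2*√122 + 131*√131 ≈ 1521.5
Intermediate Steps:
O(N, J) = -8/9 + √(J + N)/9
I = 2*√122 (I = √488 = 2*√122 ≈ 22.091)
Z(t) = 2*√122
W(U) = U^(3/2)
Z(O(-8, 25)) + W(131) = 2*√122 + 131^(3/2) = 2*√122 + 131*√131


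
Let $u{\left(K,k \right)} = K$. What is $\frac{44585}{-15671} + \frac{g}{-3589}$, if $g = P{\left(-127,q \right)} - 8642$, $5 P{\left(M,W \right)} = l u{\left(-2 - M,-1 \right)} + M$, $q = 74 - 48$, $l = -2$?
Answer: $- \frac{117025948}{281216095} \approx -0.41614$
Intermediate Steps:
$q = 26$ ($q = 74 - 48 = 26$)
$P{\left(M,W \right)} = \frac{4}{5} + \frac{3 M}{5}$ ($P{\left(M,W \right)} = \frac{- 2 \left(-2 - M\right) + M}{5} = \frac{\left(4 + 2 M\right) + M}{5} = \frac{4 + 3 M}{5} = \frac{4}{5} + \frac{3 M}{5}$)
$g = - \frac{43587}{5}$ ($g = \left(\frac{4}{5} + \frac{3}{5} \left(-127\right)\right) - 8642 = \left(\frac{4}{5} - \frac{381}{5}\right) - 8642 = - \frac{377}{5} - 8642 = - \frac{43587}{5} \approx -8717.4$)
$\frac{44585}{-15671} + \frac{g}{-3589} = \frac{44585}{-15671} - \frac{43587}{5 \left(-3589\right)} = 44585 \left(- \frac{1}{15671}\right) - - \frac{43587}{17945} = - \frac{44585}{15671} + \frac{43587}{17945} = - \frac{117025948}{281216095}$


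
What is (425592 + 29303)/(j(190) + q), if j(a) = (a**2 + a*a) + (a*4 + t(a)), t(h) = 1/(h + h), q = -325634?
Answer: -172860100/96016119 ≈ -1.8003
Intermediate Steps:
t(h) = 1/(2*h)
j(a) = 1/(2*a) + 2*a**2 + 4*a (j(a) = (a**2 + a*a) + (a*4 + 1/(2*a)) = (a**2 + a**2) + (4*a + 1/(2*a)) = 2*a**2 + (1/(2*a) + 4*a) = 1/(2*a) + 2*a**2 + 4*a)
(425592 + 29303)/(j(190) + q) = (425592 + 29303)/((1/2)*(1 + 4*190**2*(2 + 190))/190 - 325634) = 454895/((1/2)*(1/190)*(1 + 4*36100*192) - 325634) = 454895/((1/2)*(1/190)*(1 + 27724800) - 325634) = 454895/((1/2)*(1/190)*27724801 - 325634) = 454895/(27724801/380 - 325634) = 454895/(-96016119/380) = 454895*(-380/96016119) = -172860100/96016119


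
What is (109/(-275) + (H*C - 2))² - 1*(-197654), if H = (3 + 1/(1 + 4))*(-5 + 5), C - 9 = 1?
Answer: 14948018031/75625 ≈ 1.9766e+5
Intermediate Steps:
C = 10 (C = 9 + 1 = 10)
H = 0 (H = (3 + 1/5)*0 = (3 + ⅕)*0 = (16/5)*0 = 0)
(109/(-275) + (H*C - 2))² - 1*(-197654) = (109/(-275) + (0*10 - 2))² - 1*(-197654) = (109*(-1/275) + (0 - 2))² + 197654 = (-109/275 - 2)² + 197654 = (-659/275)² + 197654 = 434281/75625 + 197654 = 14948018031/75625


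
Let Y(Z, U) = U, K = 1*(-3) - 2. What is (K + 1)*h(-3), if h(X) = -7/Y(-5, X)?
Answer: -28/3 ≈ -9.3333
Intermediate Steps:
K = -5 (K = -3 - 2 = -5)
h(X) = -7/X
(K + 1)*h(-3) = (-5 + 1)*(-7/(-3)) = -(-28)*(-1)/3 = -4*7/3 = -28/3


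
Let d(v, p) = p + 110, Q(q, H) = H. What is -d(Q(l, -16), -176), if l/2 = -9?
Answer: 66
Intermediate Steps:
l = -18 (l = 2*(-9) = -18)
d(v, p) = 110 + p
-d(Q(l, -16), -176) = -(110 - 176) = -1*(-66) = 66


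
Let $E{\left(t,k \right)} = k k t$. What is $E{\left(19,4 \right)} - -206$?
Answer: $510$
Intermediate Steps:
$E{\left(t,k \right)} = t k^{2}$ ($E{\left(t,k \right)} = k^{2} t = t k^{2}$)
$E{\left(19,4 \right)} - -206 = 19 \cdot 4^{2} - -206 = 19 \cdot 16 + 206 = 304 + 206 = 510$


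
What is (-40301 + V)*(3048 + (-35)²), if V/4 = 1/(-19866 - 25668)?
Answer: -3920617949237/22767 ≈ -1.7221e+8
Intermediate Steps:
V = -2/22767 (V = 4/(-19866 - 25668) = 4/(-45534) = 4*(-1/45534) = -2/22767 ≈ -8.7846e-5)
(-40301 + V)*(3048 + (-35)²) = (-40301 - 2/22767)*(3048 + (-35)²) = -917532869*(3048 + 1225)/22767 = -917532869/22767*4273 = -3920617949237/22767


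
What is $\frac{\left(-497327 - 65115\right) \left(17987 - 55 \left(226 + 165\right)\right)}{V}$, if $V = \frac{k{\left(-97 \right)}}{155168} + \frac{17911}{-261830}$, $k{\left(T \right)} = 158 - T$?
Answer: $- \frac{40194363106713096320}{1356223699} \approx -2.9637 \cdot 10^{10}$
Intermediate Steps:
$V = - \frac{1356223699}{20313818720}$ ($V = \frac{158 - -97}{155168} + \frac{17911}{-261830} = \left(158 + 97\right) \frac{1}{155168} + 17911 \left(- \frac{1}{261830}\right) = 255 \cdot \frac{1}{155168} - \frac{17911}{261830} = \frac{255}{155168} - \frac{17911}{261830} = - \frac{1356223699}{20313818720} \approx -0.066764$)
$\frac{\left(-497327 - 65115\right) \left(17987 - 55 \left(226 + 165\right)\right)}{V} = \frac{\left(-497327 - 65115\right) \left(17987 - 55 \left(226 + 165\right)\right)}{- \frac{1356223699}{20313818720}} = - 562442 \left(17987 - 21505\right) \left(- \frac{20313818720}{1356223699}\right) = \left(-562442\right) \left(-3518\right) \left(- \frac{20313818720}{1356223699}\right) = 1978670956 \left(- \frac{20313818720}{1356223699}\right) = - \frac{40194363106713096320}{1356223699}$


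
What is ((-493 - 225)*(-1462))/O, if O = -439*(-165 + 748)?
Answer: -1049716/255937 ≈ -4.1015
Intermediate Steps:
O = -255937 (O = -439*583 = -255937)
((-493 - 225)*(-1462))/O = ((-493 - 225)*(-1462))/(-255937) = -718*(-1462)*(-1/255937) = 1049716*(-1/255937) = -1049716/255937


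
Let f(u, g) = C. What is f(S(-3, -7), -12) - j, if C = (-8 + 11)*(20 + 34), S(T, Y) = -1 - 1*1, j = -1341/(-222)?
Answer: 11541/74 ≈ 155.96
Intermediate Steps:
j = 447/74 (j = -1341*(-1/222) = 447/74 ≈ 6.0405)
S(T, Y) = -2 (S(T, Y) = -1 - 1 = -2)
C = 162 (C = 3*54 = 162)
f(u, g) = 162
f(S(-3, -7), -12) - j = 162 - 1*447/74 = 162 - 447/74 = 11541/74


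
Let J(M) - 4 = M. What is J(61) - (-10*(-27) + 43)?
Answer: -248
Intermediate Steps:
J(M) = 4 + M
J(61) - (-10*(-27) + 43) = (4 + 61) - (-10*(-27) + 43) = 65 - (270 + 43) = 65 - 1*313 = 65 - 313 = -248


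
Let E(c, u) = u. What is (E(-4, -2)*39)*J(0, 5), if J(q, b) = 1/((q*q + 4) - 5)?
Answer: 78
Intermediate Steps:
J(q, b) = 1/(-1 + q**2) (J(q, b) = 1/((q**2 + 4) - 5) = 1/((4 + q**2) - 5) = 1/(-1 + q**2))
(E(-4, -2)*39)*J(0, 5) = (-2*39)/(-1 + 0**2) = -78/(-1 + 0) = -78/(-1) = -78*(-1) = 78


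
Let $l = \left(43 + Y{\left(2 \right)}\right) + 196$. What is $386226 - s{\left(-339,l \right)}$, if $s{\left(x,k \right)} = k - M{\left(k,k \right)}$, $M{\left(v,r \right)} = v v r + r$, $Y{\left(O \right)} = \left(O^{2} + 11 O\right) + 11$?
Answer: $21410802$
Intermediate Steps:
$Y{\left(O \right)} = 11 + O^{2} + 11 O$
$l = 276$ ($l = \left(43 + \left(11 + 2^{2} + 11 \cdot 2\right)\right) + 196 = \left(43 + \left(11 + 4 + 22\right)\right) + 196 = \left(43 + 37\right) + 196 = 80 + 196 = 276$)
$M{\left(v,r \right)} = r + r v^{2}$ ($M{\left(v,r \right)} = v^{2} r + r = r v^{2} + r = r + r v^{2}$)
$s{\left(x,k \right)} = k - k \left(1 + k^{2}\right)$
$386226 - s{\left(-339,l \right)} = 386226 - - 276^{3} = 386226 - \left(-1\right) 21024576 = 386226 - -21024576 = 386226 + 21024576 = 21410802$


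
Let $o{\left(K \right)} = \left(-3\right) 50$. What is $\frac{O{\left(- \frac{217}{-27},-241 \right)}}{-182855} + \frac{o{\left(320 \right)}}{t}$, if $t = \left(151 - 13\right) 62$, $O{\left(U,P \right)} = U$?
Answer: $- \frac{123736567}{7040283210} \approx -0.017576$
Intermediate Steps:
$o{\left(K \right)} = -150$
$t = 8556$ ($t = 138 \cdot 62 = 8556$)
$\frac{O{\left(- \frac{217}{-27},-241 \right)}}{-182855} + \frac{o{\left(320 \right)}}{t} = \frac{\left(-217\right) \frac{1}{-27}}{-182855} - \frac{150}{8556} = \left(-217\right) \left(- \frac{1}{27}\right) \left(- \frac{1}{182855}\right) - \frac{25}{1426} = \frac{217}{27} \left(- \frac{1}{182855}\right) - \frac{25}{1426} = - \frac{217}{4937085} - \frac{25}{1426} = - \frac{123736567}{7040283210}$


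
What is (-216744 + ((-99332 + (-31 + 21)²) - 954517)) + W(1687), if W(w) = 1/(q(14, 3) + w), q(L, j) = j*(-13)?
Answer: -2093772463/1648 ≈ -1.2705e+6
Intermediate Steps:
q(L, j) = -13*j
W(w) = 1/(-39 + w) (W(w) = 1/(-13*3 + w) = 1/(-39 + w))
(-216744 + ((-99332 + (-31 + 21)²) - 954517)) + W(1687) = (-216744 + ((-99332 + (-31 + 21)²) - 954517)) + 1/(-39 + 1687) = (-216744 + ((-99332 + (-10)²) - 954517)) + 1/1648 = (-216744 + ((-99332 + 100) - 954517)) + 1/1648 = (-216744 + (-99232 - 954517)) + 1/1648 = (-216744 - 1053749) + 1/1648 = -1270493 + 1/1648 = -2093772463/1648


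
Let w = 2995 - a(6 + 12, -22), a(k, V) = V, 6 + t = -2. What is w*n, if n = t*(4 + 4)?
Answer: -193088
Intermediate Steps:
t = -8 (t = -6 - 2 = -8)
n = -64 (n = -8*(4 + 4) = -8*8 = -64)
w = 3017 (w = 2995 - 1*(-22) = 2995 + 22 = 3017)
w*n = 3017*(-64) = -193088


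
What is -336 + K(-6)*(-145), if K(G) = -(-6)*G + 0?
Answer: 4884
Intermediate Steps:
K(G) = 6*G (K(G) = 6*G + 0 = 6*G)
-336 + K(-6)*(-145) = -336 + (6*(-6))*(-145) = -336 - 36*(-145) = -336 + 5220 = 4884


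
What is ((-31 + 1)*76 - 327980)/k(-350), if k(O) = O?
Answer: 4718/5 ≈ 943.60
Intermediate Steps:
((-31 + 1)*76 - 327980)/k(-350) = ((-31 + 1)*76 - 327980)/(-350) = (-30*76 - 327980)*(-1/350) = (-2280 - 327980)*(-1/350) = -330260*(-1/350) = 4718/5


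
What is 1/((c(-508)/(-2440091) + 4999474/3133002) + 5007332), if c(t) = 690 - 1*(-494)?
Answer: 3822404991591/19140056929084364095 ≈ 1.9971e-7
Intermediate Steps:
c(t) = 1184 (c(t) = 690 + 494 = 1184)
1/((c(-508)/(-2440091) + 4999474/3133002) + 5007332) = 1/((1184/(-2440091) + 4999474/3133002) + 5007332) = 1/((1184*(-1/2440091) + 4999474*(1/3133002)) + 5007332) = 1/((-1184/2440091 + 2499737/1566501) + 5007332) = 1/(6097731018883/3822404991591 + 5007332) = 1/(19140056929084364095/3822404991591) = 3822404991591/19140056929084364095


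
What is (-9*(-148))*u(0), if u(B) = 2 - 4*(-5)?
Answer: 29304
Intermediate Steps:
u(B) = 22 (u(B) = 2 + 20 = 22)
(-9*(-148))*u(0) = -9*(-148)*22 = 1332*22 = 29304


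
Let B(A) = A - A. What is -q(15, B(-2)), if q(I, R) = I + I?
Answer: -30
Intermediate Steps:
B(A) = 0
q(I, R) = 2*I
-q(15, B(-2)) = -2*15 = -1*30 = -30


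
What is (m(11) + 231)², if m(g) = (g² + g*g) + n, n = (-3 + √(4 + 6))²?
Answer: 242424 - 5904*√10 ≈ 2.2375e+5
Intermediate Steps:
n = (-3 + √10)² ≈ 0.026334
m(g) = (3 - √10)² + 2*g² (m(g) = (g² + g*g) + (3 - √10)² = (g² + g²) + (3 - √10)² = 2*g² + (3 - √10)² = (3 - √10)² + 2*g²)
(m(11) + 231)² = (((3 - √10)² + 2*11²) + 231)² = (((3 - √10)² + 2*121) + 231)² = (((3 - √10)² + 242) + 231)² = ((242 + (3 - √10)²) + 231)² = (473 + (3 - √10)²)²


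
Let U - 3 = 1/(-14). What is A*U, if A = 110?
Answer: 2255/7 ≈ 322.14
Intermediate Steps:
U = 41/14 (U = 3 + 1/(-14) = 3 - 1/14 = 41/14 ≈ 2.9286)
A*U = 110*(41/14) = 2255/7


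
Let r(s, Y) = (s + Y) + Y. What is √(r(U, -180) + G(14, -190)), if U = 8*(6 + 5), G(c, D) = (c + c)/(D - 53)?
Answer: 2*I*√49593/27 ≈ 16.496*I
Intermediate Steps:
G(c, D) = 2*c/(-53 + D) (G(c, D) = (2*c)/(-53 + D) = 2*c/(-53 + D))
U = 88 (U = 8*11 = 88)
r(s, Y) = s + 2*Y (r(s, Y) = (Y + s) + Y = s + 2*Y)
√(r(U, -180) + G(14, -190)) = √((88 + 2*(-180)) + 2*14/(-53 - 190)) = √((88 - 360) + 2*14/(-243)) = √(-272 + 2*14*(-1/243)) = √(-272 - 28/243) = √(-66124/243) = 2*I*√49593/27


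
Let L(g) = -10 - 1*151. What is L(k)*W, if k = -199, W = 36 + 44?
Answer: -12880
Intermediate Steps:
W = 80
L(g) = -161 (L(g) = -10 - 151 = -161)
L(k)*W = -161*80 = -12880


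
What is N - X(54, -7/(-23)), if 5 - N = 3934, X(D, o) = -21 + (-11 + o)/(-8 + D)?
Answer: -2067209/529 ≈ -3907.8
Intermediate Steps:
X(D, o) = -21 + (-11 + o)/(-8 + D)
N = -3929 (N = 5 - 1*3934 = 5 - 3934 = -3929)
N - X(54, -7/(-23)) = -3929 - (157 - 7/(-23) - 21*54)/(-8 + 54) = -3929 - (157 - 7*(-1/23) - 1134)/46 = -3929 - (157 + 7/23 - 1134)/46 = -3929 - (-22464)/(46*23) = -3929 - 1*(-11232/529) = -3929 + 11232/529 = -2067209/529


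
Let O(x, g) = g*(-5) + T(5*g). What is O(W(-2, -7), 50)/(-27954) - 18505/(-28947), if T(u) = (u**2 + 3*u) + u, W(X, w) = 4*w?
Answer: -218934830/134864073 ≈ -1.6234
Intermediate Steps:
T(u) = u**2 + 4*u
O(x, g) = -5*g + 5*g*(4 + 5*g) (O(x, g) = g*(-5) + (5*g)*(4 + 5*g) = -5*g + 5*g*(4 + 5*g))
O(W(-2, -7), 50)/(-27954) - 18505/(-28947) = (5*50*(3 + 5*50))/(-27954) - 18505/(-28947) = (5*50*(3 + 250))*(-1/27954) - 18505*(-1/28947) = (5*50*253)*(-1/27954) + 18505/28947 = 63250*(-1/27954) + 18505/28947 = -31625/13977 + 18505/28947 = -218934830/134864073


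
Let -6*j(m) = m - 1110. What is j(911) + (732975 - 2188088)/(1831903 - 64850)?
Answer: 342912869/10602318 ≈ 32.343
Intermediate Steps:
j(m) = 185 - m/6 (j(m) = -(m - 1110)/6 = -(-1110 + m)/6 = 185 - m/6)
j(911) + (732975 - 2188088)/(1831903 - 64850) = (185 - 1/6*911) + (732975 - 2188088)/(1831903 - 64850) = (185 - 911/6) - 1455113/1767053 = 199/6 - 1455113*1/1767053 = 199/6 - 1455113/1767053 = 342912869/10602318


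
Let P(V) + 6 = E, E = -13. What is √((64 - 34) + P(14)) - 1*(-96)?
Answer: 96 + √11 ≈ 99.317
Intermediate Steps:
P(V) = -19 (P(V) = -6 - 13 = -19)
√((64 - 34) + P(14)) - 1*(-96) = √((64 - 34) - 19) - 1*(-96) = √(30 - 19) + 96 = √11 + 96 = 96 + √11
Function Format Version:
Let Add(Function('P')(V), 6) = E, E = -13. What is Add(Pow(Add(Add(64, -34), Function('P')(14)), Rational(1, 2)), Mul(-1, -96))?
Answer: Add(96, Pow(11, Rational(1, 2))) ≈ 99.317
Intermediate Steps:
Function('P')(V) = -19 (Function('P')(V) = Add(-6, -13) = -19)
Add(Pow(Add(Add(64, -34), Function('P')(14)), Rational(1, 2)), Mul(-1, -96)) = Add(Pow(Add(Add(64, -34), -19), Rational(1, 2)), Mul(-1, -96)) = Add(Pow(Add(30, -19), Rational(1, 2)), 96) = Add(Pow(11, Rational(1, 2)), 96) = Add(96, Pow(11, Rational(1, 2)))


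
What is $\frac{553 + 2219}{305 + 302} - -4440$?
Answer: $\frac{2697852}{607} \approx 4444.6$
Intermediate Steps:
$\frac{553 + 2219}{305 + 302} - -4440 = \frac{2772}{607} + 4440 = \frac{2697852}{607}$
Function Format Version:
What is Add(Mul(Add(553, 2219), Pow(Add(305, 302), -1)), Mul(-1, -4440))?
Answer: Rational(2697852, 607) ≈ 4444.6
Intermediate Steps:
Add(Mul(Add(553, 2219), Pow(Add(305, 302), -1)), Mul(-1, -4440)) = Add(Mul(2772, Pow(607, -1)), 4440) = Add(Mul(2772, Rational(1, 607)), 4440) = Add(Rational(2772, 607), 4440) = Rational(2697852, 607)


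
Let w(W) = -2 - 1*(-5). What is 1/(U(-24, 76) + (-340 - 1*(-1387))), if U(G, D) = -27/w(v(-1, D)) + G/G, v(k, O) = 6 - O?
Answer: 1/1039 ≈ 0.00096246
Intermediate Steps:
w(W) = 3 (w(W) = -2 + 5 = 3)
U(G, D) = -8 (U(G, D) = -27/3 + G/G = -27*⅓ + 1 = -9 + 1 = -8)
1/(U(-24, 76) + (-340 - 1*(-1387))) = 1/(-8 + (-340 - 1*(-1387))) = 1/(-8 + (-340 + 1387)) = 1/(-8 + 1047) = 1/1039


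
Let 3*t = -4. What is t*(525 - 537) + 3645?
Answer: 3661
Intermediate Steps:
t = -4/3 (t = (1/3)*(-4) = -4/3 ≈ -1.3333)
t*(525 - 537) + 3645 = -4*(525 - 537)/3 + 3645 = -4/3*(-12) + 3645 = 16 + 3645 = 3661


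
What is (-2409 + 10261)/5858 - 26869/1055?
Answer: -74557371/3090095 ≈ -24.128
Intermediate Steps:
(-2409 + 10261)/5858 - 26869/1055 = 7852*(1/5858) - 26869*1/1055 = 3926/2929 - 26869/1055 = -74557371/3090095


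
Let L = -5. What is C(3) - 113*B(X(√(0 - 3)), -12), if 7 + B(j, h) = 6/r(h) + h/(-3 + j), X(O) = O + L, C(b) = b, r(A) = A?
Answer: 92271/134 - 1356*I*√3/67 ≈ 688.59 - 35.055*I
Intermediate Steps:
X(O) = -5 + O (X(O) = O - 5 = -5 + O)
B(j, h) = -7 + 6/h + h/(-3 + j) (B(j, h) = -7 + (6/h + h/(-3 + j)) = -7 + 6/h + h/(-3 + j))
C(3) - 113*B(X(√(0 - 3)), -12) = 3 - 113*(-18 + (-12)² + 6*(-5 + √(0 - 3)) + 21*(-12) - 7*(-12)*(-5 + √(0 - 3)))/((-12)*(-3 + (-5 + √(0 - 3)))) = 3 - (-113)*(-18 + 144 + 6*(-5 + √(-3)) - 252 - 7*(-12)*(-5 + √(-3)))/(12*(-3 + (-5 + √(-3)))) = 3 - (-113)*(-18 + 144 + 6*(-5 + I*√3) - 252 - 7*(-12)*(-5 + I*√3))/(12*(-3 + (-5 + I*√3))) = 3 - (-113)*(-18 + 144 + (-30 + 6*I*√3) - 252 + (-420 + 84*I*√3))/(12*(-8 + I*√3)) = 3 - (-113)*(-576 + 90*I*√3)/(12*(-8 + I*√3)) = 3 + 113*(-576 + 90*I*√3)/(12*(-8 + I*√3))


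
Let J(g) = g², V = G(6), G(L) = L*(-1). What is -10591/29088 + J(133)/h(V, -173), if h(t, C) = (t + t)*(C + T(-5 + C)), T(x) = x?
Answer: 13053565/3403296 ≈ 3.8356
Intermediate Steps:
G(L) = -L
V = -6 (V = -1*6 = -6)
h(t, C) = 2*t*(-5 + 2*C) (h(t, C) = (t + t)*(C + (-5 + C)) = (2*t)*(-5 + 2*C) = 2*t*(-5 + 2*C))
-10591/29088 + J(133)/h(V, -173) = -10591/29088 + 133²/((2*(-6)*(-5 + 2*(-173)))) = -10591*1/29088 + 17689/((2*(-6)*(-5 - 346))) = -10591/29088 + 17689/((2*(-6)*(-351))) = -10591/29088 + 17689/4212 = 13053565/3403296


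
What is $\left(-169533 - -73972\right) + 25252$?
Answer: $-70309$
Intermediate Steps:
$\left(-169533 - -73972\right) + 25252 = \left(-169533 + 73972\right) + 25252 = -95561 + 25252 = -70309$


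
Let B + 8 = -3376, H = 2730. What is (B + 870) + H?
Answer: 216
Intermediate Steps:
B = -3384 (B = -8 - 3376 = -3384)
(B + 870) + H = (-3384 + 870) + 2730 = -2514 + 2730 = 216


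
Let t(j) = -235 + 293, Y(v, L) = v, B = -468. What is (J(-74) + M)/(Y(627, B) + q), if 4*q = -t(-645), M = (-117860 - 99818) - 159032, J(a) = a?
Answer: -753568/1225 ≈ -615.16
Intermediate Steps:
M = -376710 (M = -217678 - 159032 = -376710)
t(j) = 58
q = -29/2 (q = (-1*58)/4 = (¼)*(-58) = -29/2 ≈ -14.500)
(J(-74) + M)/(Y(627, B) + q) = (-74 - 376710)/(627 - 29/2) = -376784/1225/2 = -376784*2/1225 = -753568/1225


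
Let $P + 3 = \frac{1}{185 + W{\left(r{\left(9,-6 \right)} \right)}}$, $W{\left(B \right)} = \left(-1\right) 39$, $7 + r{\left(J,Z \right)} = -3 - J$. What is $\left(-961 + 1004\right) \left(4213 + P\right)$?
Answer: $\frac{26430423}{146} \approx 1.8103 \cdot 10^{5}$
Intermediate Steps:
$r{\left(J,Z \right)} = -10 - J$ ($r{\left(J,Z \right)} = -7 - \left(3 + J\right) = -10 - J$)
$W{\left(B \right)} = -39$
$P = - \frac{437}{146}$ ($P = -3 + \frac{1}{185 - 39} = -3 + \frac{1}{146} = - \frac{437}{146} \approx -2.9931$)
$\left(-961 + 1004\right) \left(4213 + P\right) = \left(-961 + 1004\right) \left(4213 - \frac{437}{146}\right) = 43 \cdot \frac{614661}{146} = \frac{26430423}{146}$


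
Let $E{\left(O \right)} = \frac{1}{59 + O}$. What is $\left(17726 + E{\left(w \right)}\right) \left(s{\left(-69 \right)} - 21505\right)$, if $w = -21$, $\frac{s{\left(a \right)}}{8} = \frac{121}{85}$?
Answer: $- \frac{1230618138673}{3230} \approx -3.81 \cdot 10^{8}$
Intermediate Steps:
$s{\left(a \right)} = \frac{968}{85}$ ($s{\left(a \right)} = 8 \cdot \frac{121}{85} = \frac{968}{85}$)
$\left(17726 + E{\left(w \right)}\right) \left(s{\left(-69 \right)} - 21505\right) = \left(17726 + \frac{1}{59 - 21}\right) \left(\frac{968}{85} - 21505\right) = \left(17726 + \frac{1}{38}\right) \left(- \frac{1826957}{85}\right) = \frac{673589}{38} \left(- \frac{1826957}{85}\right) = - \frac{1230618138673}{3230}$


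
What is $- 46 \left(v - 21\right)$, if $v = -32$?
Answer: $2438$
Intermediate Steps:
$- 46 \left(v - 21\right) = - 46 \left(-32 - 21\right) = \left(-46\right) \left(-53\right) = 2438$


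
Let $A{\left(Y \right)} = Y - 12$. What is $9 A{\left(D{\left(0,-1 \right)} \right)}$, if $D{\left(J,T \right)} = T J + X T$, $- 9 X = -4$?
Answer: $-112$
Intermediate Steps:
$X = \frac{4}{9}$ ($X = \left(- \frac{1}{9}\right) \left(-4\right) = \frac{4}{9} \approx 0.44444$)
$D{\left(J,T \right)} = \frac{4 T}{9} + J T$ ($D{\left(J,T \right)} = T J + \frac{4 T}{9} = J T + \frac{4 T}{9} = \frac{4 T}{9} + J T$)
$A{\left(Y \right)} = -12 + Y$ ($A{\left(Y \right)} = Y - 12 = -12 + Y$)
$9 A{\left(D{\left(0,-1 \right)} \right)} = 9 \left(-12 + \frac{1}{9} \left(-1\right) \left(4 + 9 \cdot 0\right)\right) = 9 \left(-12 + \frac{1}{9} \left(-1\right) \left(4 + 0\right)\right) = 9 \left(-12 + \frac{1}{9} \left(-1\right) 4\right) = 9 \left(-12 - \frac{4}{9}\right) = 9 \left(- \frac{112}{9}\right) = -112$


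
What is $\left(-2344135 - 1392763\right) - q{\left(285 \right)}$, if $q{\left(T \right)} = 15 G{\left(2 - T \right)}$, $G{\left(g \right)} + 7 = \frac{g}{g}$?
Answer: $-3736808$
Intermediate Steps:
$G{\left(g \right)} = -6$ ($G{\left(g \right)} = -7 + \frac{g}{g} = -7 + 1 = -6$)
$q{\left(T \right)} = -90$ ($q{\left(T \right)} = 15 \left(-6\right) = -90$)
$\left(-2344135 - 1392763\right) - q{\left(285 \right)} = \left(-2344135 - 1392763\right) - -90 = -3736898 + 90 = -3736808$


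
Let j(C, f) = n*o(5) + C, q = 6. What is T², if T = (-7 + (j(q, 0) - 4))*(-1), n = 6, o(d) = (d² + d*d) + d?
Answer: 105625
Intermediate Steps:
o(d) = d + 2*d² (o(d) = (d² + d²) + d = 2*d² + d = d + 2*d²)
j(C, f) = 330 + C (j(C, f) = 6*(5*(1 + 2*5)) + C = 6*(5*(1 + 10)) + C = 6*(5*11) + C = 6*55 + C = 330 + C)
T = -325 (T = (-7 + ((330 + 6) - 4))*(-1) = (-7 + (336 - 4))*(-1) = (-7 + 332)*(-1) = 325*(-1) = -325)
T² = (-325)² = 105625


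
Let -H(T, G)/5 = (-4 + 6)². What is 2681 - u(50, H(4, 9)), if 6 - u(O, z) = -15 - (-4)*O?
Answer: 2860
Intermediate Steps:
H(T, G) = -20 (H(T, G) = -5*(-4 + 6)² = -5*2² = -5*4 = -20)
u(O, z) = 21 - 4*O (u(O, z) = 6 - (-15 - (-4)*O) = 6 - (-15 + 4*O) = 6 + (15 - 4*O) = 21 - 4*O)
2681 - u(50, H(4, 9)) = 2681 - (21 - 4*50) = 2681 - (21 - 200) = 2681 - 1*(-179) = 2681 + 179 = 2860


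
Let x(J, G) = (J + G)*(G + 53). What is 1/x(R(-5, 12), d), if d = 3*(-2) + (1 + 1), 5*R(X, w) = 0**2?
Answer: -1/196 ≈ -0.0051020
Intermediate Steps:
R(X, w) = 0 (R(X, w) = (1/5)*0**2 = (1/5)*0 = 0)
d = -4 (d = -6 + 2 = -4)
x(J, G) = (53 + G)*(G + J) (x(J, G) = (G + J)*(53 + G) = (53 + G)*(G + J))
1/x(R(-5, 12), d) = 1/((-4)**2 + 53*(-4) + 53*0 - 4*0) = 1/(16 - 212 + 0 + 0) = 1/(-196) = -1/196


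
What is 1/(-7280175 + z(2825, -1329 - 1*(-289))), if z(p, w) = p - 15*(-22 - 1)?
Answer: -1/7277005 ≈ -1.3742e-7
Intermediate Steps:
z(p, w) = 345 + p (z(p, w) = p - 15*(-23) = p + 345 = 345 + p)
1/(-7280175 + z(2825, -1329 - 1*(-289))) = 1/(-7280175 + (345 + 2825)) = 1/(-7280175 + 3170) = 1/(-7277005) = -1/7277005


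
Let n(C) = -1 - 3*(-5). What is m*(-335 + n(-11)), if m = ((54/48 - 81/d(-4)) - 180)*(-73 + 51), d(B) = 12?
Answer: -5243535/4 ≈ -1.3109e+6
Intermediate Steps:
n(C) = 14 (n(C) = -1 + 15 = 14)
m = 16335/4 (m = ((54/48 - 81/12) - 180)*(-73 + 51) = ((54*(1/48) - 81*1/12) - 180)*(-22) = ((9/8 - 27/4) - 180)*(-22) = (-45/8 - 180)*(-22) = -1485/8*(-22) = 16335/4 ≈ 4083.8)
m*(-335 + n(-11)) = 16335*(-335 + 14)/4 = (16335/4)*(-321) = -5243535/4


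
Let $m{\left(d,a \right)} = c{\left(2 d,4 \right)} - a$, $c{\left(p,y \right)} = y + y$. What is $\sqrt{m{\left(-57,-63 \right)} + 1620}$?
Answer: $\sqrt{1691} \approx 41.122$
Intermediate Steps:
$c{\left(p,y \right)} = 2 y$
$m{\left(d,a \right)} = 8 - a$ ($m{\left(d,a \right)} = 2 \cdot 4 - a = 8 - a$)
$\sqrt{m{\left(-57,-63 \right)} + 1620} = \sqrt{\left(8 - -63\right) + 1620} = \sqrt{\left(8 + 63\right) + 1620} = \sqrt{71 + 1620} = \sqrt{1691}$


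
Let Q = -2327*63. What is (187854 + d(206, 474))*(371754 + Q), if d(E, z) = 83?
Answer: 42314579361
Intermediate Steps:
Q = -146601
(187854 + d(206, 474))*(371754 + Q) = (187854 + 83)*(371754 - 146601) = 187937*225153 = 42314579361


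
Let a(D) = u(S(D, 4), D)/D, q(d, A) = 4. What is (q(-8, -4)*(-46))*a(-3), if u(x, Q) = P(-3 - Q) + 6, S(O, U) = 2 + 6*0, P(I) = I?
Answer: 368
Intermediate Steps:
S(O, U) = 2 (S(O, U) = 2 + 0 = 2)
u(x, Q) = 3 - Q (u(x, Q) = (-3 - Q) + 6 = 3 - Q)
a(D) = (3 - D)/D
(q(-8, -4)*(-46))*a(-3) = (4*(-46))*((3 - 1*(-3))/(-3)) = -(-184)*(3 + 3)/3 = -(-184)*6/3 = -184*(-2) = 368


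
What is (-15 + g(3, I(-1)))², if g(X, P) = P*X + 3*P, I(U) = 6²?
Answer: 40401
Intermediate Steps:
I(U) = 36
g(X, P) = 3*P + P*X
(-15 + g(3, I(-1)))² = (-15 + 36*(3 + 3))² = (-15 + 36*6)² = (-15 + 216)² = 201² = 40401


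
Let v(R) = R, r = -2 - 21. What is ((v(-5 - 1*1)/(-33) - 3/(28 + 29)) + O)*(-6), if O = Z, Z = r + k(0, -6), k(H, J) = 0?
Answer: 28680/209 ≈ 137.22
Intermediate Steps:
r = -23
Z = -23 (Z = -23 + 0 = -23)
O = -23
((v(-5 - 1*1)/(-33) - 3/(28 + 29)) + O)*(-6) = (((-5 - 1*1)/(-33) - 3/(28 + 29)) - 23)*(-6) = (((-5 - 1)*(-1/33) - 3/57) - 23)*(-6) = ((-6*(-1/33) - 3*1/57) - 23)*(-6) = ((2/11 - 1/19) - 23)*(-6) = (27/209 - 23)*(-6) = -4780/209*(-6) = 28680/209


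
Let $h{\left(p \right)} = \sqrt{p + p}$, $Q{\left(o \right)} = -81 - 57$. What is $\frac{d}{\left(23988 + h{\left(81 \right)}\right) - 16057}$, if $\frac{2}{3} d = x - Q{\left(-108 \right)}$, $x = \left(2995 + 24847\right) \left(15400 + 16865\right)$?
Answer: $\frac{10686890861262}{62900599} - \frac{12127350618 \sqrt{2}}{62900599} \approx 1.6963 \cdot 10^{5}$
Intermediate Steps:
$x = 898322130$ ($x = 27842 \cdot 32265 = 898322130$)
$Q{\left(o \right)} = -138$
$d = 1347483402$ ($d = \frac{3 \left(898322130 - -138\right)}{2} = \frac{3 \left(898322130 + 138\right)}{2} = \frac{3}{2} \cdot 898322268 = 1347483402$)
$h{\left(p \right)} = \sqrt{2} \sqrt{p}$ ($h{\left(p \right)} = \sqrt{2 p} = \sqrt{2} \sqrt{p}$)
$\frac{d}{\left(23988 + h{\left(81 \right)}\right) - 16057} = \frac{1347483402}{\left(23988 + \sqrt{2} \sqrt{81}\right) - 16057} = \frac{1347483402}{\left(23988 + \sqrt{2} \cdot 9\right) - 16057} = \frac{1347483402}{\left(23988 + 9 \sqrt{2}\right) - 16057} = \frac{1347483402}{7931 + 9 \sqrt{2}}$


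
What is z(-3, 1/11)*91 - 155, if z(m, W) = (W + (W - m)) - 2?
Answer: -522/11 ≈ -47.455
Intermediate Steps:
z(m, W) = -2 - m + 2*W (z(m, W) = (-m + 2*W) - 2 = -2 - m + 2*W)
z(-3, 1/11)*91 - 155 = (-2 - 1*(-3) + 2/11)*91 - 155 = (-2 + 3 + 2*(1/11))*91 - 155 = (-2 + 3 + 2/11)*91 - 155 = (13/11)*91 - 155 = 1183/11 - 155 = -522/11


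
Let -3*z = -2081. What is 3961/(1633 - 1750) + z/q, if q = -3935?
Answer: -15667694/460395 ≈ -34.031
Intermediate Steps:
z = 2081/3 (z = -⅓*(-2081) = 2081/3 ≈ 693.67)
3961/(1633 - 1750) + z/q = 3961/(1633 - 1750) + (2081/3)/(-3935) = 3961/(-117) + (2081/3)*(-1/3935) = 3961*(-1/117) - 2081/11805 = -3961/117 - 2081/11805 = -15667694/460395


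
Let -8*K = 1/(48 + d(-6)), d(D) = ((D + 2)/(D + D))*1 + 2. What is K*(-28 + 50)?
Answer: -33/604 ≈ -0.054636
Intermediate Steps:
d(D) = 2 + (2 + D)/(2*D) (d(D) = ((2 + D)/((2*D)))*1 + 2 = ((2 + D)*(1/(2*D)))*1 + 2 = ((2 + D)/(2*D))*1 + 2 = (2 + D)/(2*D) + 2 = 2 + (2 + D)/(2*D))
K = -3/1208 (K = -1/(8*(48 + (5/2 + 1/(-6)))) = -1/(8*(48 + (5/2 - ⅙))) = -1/(8*(48 + 7/3)) = -1/(8*151/3) = -⅛*3/151 = -3/1208 ≈ -0.0024834)
K*(-28 + 50) = -3*(-28 + 50)/1208 = -3/1208*22 = -33/604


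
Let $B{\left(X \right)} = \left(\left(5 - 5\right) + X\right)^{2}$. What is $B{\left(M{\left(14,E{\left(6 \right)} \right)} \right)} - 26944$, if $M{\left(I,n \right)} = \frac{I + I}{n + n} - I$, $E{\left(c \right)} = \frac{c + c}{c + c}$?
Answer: $-26944$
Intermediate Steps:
$E{\left(c \right)} = 1$ ($E{\left(c \right)} = \frac{2 c}{2 c} = 2 c \frac{1}{2 c} = 1$)
$M{\left(I,n \right)} = - I + \frac{I}{n}$ ($M{\left(I,n \right)} = \frac{2 I}{2 n} - I = 2 I \frac{1}{2 n} - I = \frac{I}{n} - I = - I + \frac{I}{n}$)
$B{\left(X \right)} = X^{2}$ ($B{\left(X \right)} = \left(\left(5 - 5\right) + X\right)^{2} = \left(0 + X\right)^{2} = X^{2}$)
$B{\left(M{\left(14,E{\left(6 \right)} \right)} \right)} - 26944 = \left(\left(-1\right) 14 + \frac{14}{1}\right)^{2} - 26944 = \left(-14 + 14 \cdot 1\right)^{2} - 26944 = \left(-14 + 14\right)^{2} - 26944 = 0^{2} - 26944 = 0 - 26944 = -26944$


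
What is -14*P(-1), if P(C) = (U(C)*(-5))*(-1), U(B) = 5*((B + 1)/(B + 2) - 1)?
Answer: 350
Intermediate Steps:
U(B) = -5 + 5*(1 + B)/(2 + B) (U(B) = 5*((1 + B)/(2 + B) - 1) = 5*(-1 + (1 + B)/(2 + B)) = -5 + 5*(1 + B)/(2 + B))
P(C) = -25/(2 + C) (P(C) = (-5/(2 + C)*(-5))*(-1) = (25/(2 + C))*(-1) = -25/(2 + C))
-14*P(-1) = -(-350)/(2 - 1) = -(-350)/1 = -(-350) = -14*(-25) = 350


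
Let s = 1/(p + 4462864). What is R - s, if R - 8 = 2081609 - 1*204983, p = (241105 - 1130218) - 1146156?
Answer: 4555707315229/2427595 ≈ 1.8766e+6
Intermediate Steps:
p = -2035269 (p = -889113 - 1146156 = -2035269)
s = 1/2427595 (s = 1/(-2035269 + 4462864) = 1/2427595 ≈ 4.1193e-7)
R = 1876634 (R = 8 + (2081609 - 1*204983) = 8 + (2081609 - 204983) = 8 + 1876626 = 1876634)
R - s = 1876634 - 1*1/2427595 = 1876634 - 1/2427595 = 4555707315229/2427595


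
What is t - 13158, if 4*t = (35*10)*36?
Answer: -10008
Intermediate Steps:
t = 3150 (t = ((35*10)*36)/4 = (350*36)/4 = (¼)*12600 = 3150)
t - 13158 = 3150 - 13158 = -10008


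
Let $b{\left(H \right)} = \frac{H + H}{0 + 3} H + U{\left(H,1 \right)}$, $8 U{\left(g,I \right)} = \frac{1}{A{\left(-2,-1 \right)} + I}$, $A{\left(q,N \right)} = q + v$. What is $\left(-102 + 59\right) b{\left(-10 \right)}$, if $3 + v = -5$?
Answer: $- \frac{206357}{72} \approx -2866.1$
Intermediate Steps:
$v = -8$ ($v = -3 - 5 = -8$)
$A{\left(q,N \right)} = -8 + q$ ($A{\left(q,N \right)} = q - 8 = -8 + q$)
$U{\left(g,I \right)} = \frac{1}{8 \left(-10 + I\right)}$ ($U{\left(g,I \right)} = \frac{1}{8 \left(\left(-8 - 2\right) + I\right)} = \frac{1}{8 \left(-10 + I\right)}$)
$b{\left(H \right)} = - \frac{1}{72} + \frac{2 H^{2}}{3}$ ($b{\left(H \right)} = \frac{H + H}{0 + 3} H + \frac{1}{8 \left(-10 + 1\right)} = \frac{2 H}{3} H + \frac{1}{8 \left(-9\right)} = 2 H \frac{1}{3} H + \frac{1}{8} \left(- \frac{1}{9}\right) = \frac{2 H}{3} H - \frac{1}{72} = \frac{2 H^{2}}{3} - \frac{1}{72} = - \frac{1}{72} + \frac{2 H^{2}}{3}$)
$\left(-102 + 59\right) b{\left(-10 \right)} = \left(-102 + 59\right) \left(- \frac{1}{72} + \frac{2 \left(-10\right)^{2}}{3}\right) = - 43 \left(- \frac{1}{72} + \frac{2}{3} \cdot 100\right) = - 43 \left(- \frac{1}{72} + \frac{200}{3}\right) = \left(-43\right) \frac{4799}{72} = - \frac{206357}{72}$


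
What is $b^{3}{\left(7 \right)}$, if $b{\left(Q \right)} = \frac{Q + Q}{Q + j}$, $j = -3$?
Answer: $\frac{343}{8} \approx 42.875$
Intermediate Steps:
$b{\left(Q \right)} = \frac{2 Q}{-3 + Q}$ ($b{\left(Q \right)} = \frac{Q + Q}{Q - 3} = \frac{2 Q}{-3 + Q}$)
$b^{3}{\left(7 \right)} = \left(2 \cdot 7 \frac{1}{-3 + 7}\right)^{3} = \left(2 \cdot 7 \cdot \frac{1}{4}\right)^{3} = \left(\frac{7}{2}\right)^{3} = \frac{343}{8}$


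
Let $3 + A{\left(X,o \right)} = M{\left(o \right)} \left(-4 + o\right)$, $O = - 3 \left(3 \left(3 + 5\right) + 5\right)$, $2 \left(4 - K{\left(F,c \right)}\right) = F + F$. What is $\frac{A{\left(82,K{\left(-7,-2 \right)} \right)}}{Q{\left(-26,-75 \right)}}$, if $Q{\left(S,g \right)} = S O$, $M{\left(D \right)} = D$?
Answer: $\frac{37}{1131} \approx 0.032714$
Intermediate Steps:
$K{\left(F,c \right)} = 4 - F$ ($K{\left(F,c \right)} = 4 - \frac{F + F}{2} = 4 - \frac{2 F}{2} = 4 - F$)
$O = -87$ ($O = - 3 \left(3 \cdot 8 + 5\right) = - 3 \left(24 + 5\right) = \left(-3\right) 29 = -87$)
$A{\left(X,o \right)} = -3 + o \left(-4 + o\right)$
$Q{\left(S,g \right)} = - 87 S$ ($Q{\left(S,g \right)} = S \left(-87\right) = - 87 S$)
$\frac{A{\left(82,K{\left(-7,-2 \right)} \right)}}{Q{\left(-26,-75 \right)}} = \frac{-3 + \left(4 - -7\right)^{2} - 4 \left(4 - -7\right)}{\left(-87\right) \left(-26\right)} = \frac{-3 + \left(4 + 7\right)^{2} - 4 \left(4 + 7\right)}{2262} = \left(-3 + 11^{2} - 44\right) \frac{1}{2262} = \left(-3 + 121 - 44\right) \frac{1}{2262} = 74 \cdot \frac{1}{2262} = \frac{37}{1131}$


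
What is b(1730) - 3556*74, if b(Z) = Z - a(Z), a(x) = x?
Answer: -263144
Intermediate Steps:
b(Z) = 0 (b(Z) = Z - Z = 0)
b(1730) - 3556*74 = 0 - 3556*74 = 0 - 1*263144 = 0 - 263144 = -263144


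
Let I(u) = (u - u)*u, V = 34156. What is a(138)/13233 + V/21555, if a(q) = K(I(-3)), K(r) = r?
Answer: 34156/21555 ≈ 1.5846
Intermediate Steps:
I(u) = 0 (I(u) = 0*u = 0)
a(q) = 0
a(138)/13233 + V/21555 = 0/13233 + 34156/21555 = 0*(1/13233) + 34156*(1/21555) = 0 + 34156/21555 = 34156/21555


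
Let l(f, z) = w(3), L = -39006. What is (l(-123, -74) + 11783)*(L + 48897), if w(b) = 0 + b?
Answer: 116575326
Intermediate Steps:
w(b) = b
l(f, z) = 3
(l(-123, -74) + 11783)*(L + 48897) = (3 + 11783)*(-39006 + 48897) = 11786*9891 = 116575326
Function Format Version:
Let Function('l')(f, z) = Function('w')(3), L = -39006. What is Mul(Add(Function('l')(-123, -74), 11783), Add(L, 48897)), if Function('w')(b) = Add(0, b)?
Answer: 116575326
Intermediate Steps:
Function('w')(b) = b
Function('l')(f, z) = 3
Mul(Add(Function('l')(-123, -74), 11783), Add(L, 48897)) = Mul(Add(3, 11783), Add(-39006, 48897)) = Mul(11786, 9891) = 116575326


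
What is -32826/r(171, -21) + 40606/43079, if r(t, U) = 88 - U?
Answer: -1409685200/4695611 ≈ -300.21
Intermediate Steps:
-32826/r(171, -21) + 40606/43079 = -32826/(88 - 1*(-21)) + 40606/43079 = -32826/(88 + 21) + 40606*(1/43079) = -32826/109 + 40606/43079 = -1409685200/4695611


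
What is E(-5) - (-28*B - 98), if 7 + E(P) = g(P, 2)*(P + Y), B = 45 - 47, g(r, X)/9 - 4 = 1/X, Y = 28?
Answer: 1933/2 ≈ 966.50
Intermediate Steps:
g(r, X) = 36 + 9/X
B = -2
E(P) = 1127 + 81*P/2 (E(P) = -7 + (36 + 9/2)*(P + 28) = -7 + (36 + 9*(1/2))*(28 + P) = -7 + (36 + 9/2)*(28 + P) = -7 + 81*(28 + P)/2 = -7 + (1134 + 81*P/2) = 1127 + 81*P/2)
E(-5) - (-28*B - 98) = (1127 + (81/2)*(-5)) - (-28*(-2) - 98) = (1127 - 405/2) - (56 - 98) = 1849/2 - 1*(-42) = 1849/2 + 42 = 1933/2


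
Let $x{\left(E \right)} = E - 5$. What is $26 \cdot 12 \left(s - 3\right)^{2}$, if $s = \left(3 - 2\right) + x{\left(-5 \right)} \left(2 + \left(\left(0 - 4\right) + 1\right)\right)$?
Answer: $19968$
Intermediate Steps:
$x{\left(E \right)} = -5 + E$ ($x{\left(E \right)} = E - 5 = -5 + E$)
$s = 11$ ($s = \left(3 - 2\right) + \left(-5 - 5\right) \left(2 + \left(\left(0 - 4\right) + 1\right)\right) = 1 - 10 \left(2 + \left(-4 + 1\right)\right) = 1 - 10 \left(2 - 3\right) = 1 - -10 = 1 + 10 = 11$)
$26 \cdot 12 \left(s - 3\right)^{2} = 26 \cdot 12 \left(11 - 3\right)^{2} = 312 \cdot 8^{2} = 312 \cdot 64 = 19968$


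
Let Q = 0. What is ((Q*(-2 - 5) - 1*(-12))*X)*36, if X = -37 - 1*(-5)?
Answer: -13824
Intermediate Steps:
X = -32 (X = -37 + 5 = -32)
((Q*(-2 - 5) - 1*(-12))*X)*36 = ((0*(-2 - 5) - 1*(-12))*(-32))*36 = ((0*(-7) + 12)*(-32))*36 = ((0 + 12)*(-32))*36 = (12*(-32))*36 = -384*36 = -13824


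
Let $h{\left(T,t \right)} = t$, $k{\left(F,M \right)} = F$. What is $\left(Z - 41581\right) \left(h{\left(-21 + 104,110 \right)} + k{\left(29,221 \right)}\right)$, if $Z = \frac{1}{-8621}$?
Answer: $- \frac{49827302478}{8621} \approx -5.7798 \cdot 10^{6}$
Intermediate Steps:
$Z = - \frac{1}{8621} \approx -0.000116$
$\left(Z - 41581\right) \left(h{\left(-21 + 104,110 \right)} + k{\left(29,221 \right)}\right) = \left(- \frac{1}{8621} - 41581\right) \left(110 + 29\right) = \left(- \frac{358469802}{8621}\right) 139 = - \frac{49827302478}{8621}$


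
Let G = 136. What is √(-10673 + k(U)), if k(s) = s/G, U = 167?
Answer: I*√49346274/68 ≈ 103.3*I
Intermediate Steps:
k(s) = s/136
√(-10673 + k(U)) = √(-10673 + (1/136)*167) = √(-10673 + 167/136) = √(-1451361/136) = I*√49346274/68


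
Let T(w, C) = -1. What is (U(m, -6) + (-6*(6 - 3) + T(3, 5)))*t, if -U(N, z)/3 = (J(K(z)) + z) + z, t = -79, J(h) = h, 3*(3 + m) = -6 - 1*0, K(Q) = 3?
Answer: -632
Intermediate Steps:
m = -5 (m = -3 + (-6 - 1*0)/3 = -3 + (-6 + 0)/3 = -3 + (⅓)*(-6) = -3 - 2 = -5)
U(N, z) = -9 - 6*z (U(N, z) = -3*((3 + z) + z) = -3*(3 + 2*z) = -9 - 6*z)
(U(m, -6) + (-6*(6 - 3) + T(3, 5)))*t = ((-9 - 6*(-6)) + (-6*(6 - 3) - 1))*(-79) = ((-9 + 36) + (-6*3 - 1))*(-79) = (27 + (-18 - 1))*(-79) = (27 - 19)*(-79) = 8*(-79) = -632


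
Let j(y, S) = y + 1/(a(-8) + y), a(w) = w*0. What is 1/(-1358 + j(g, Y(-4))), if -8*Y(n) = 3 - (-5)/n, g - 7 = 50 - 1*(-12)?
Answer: -69/88940 ≈ -0.00077580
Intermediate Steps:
a(w) = 0
g = 69 (g = 7 + (50 - 1*(-12)) = 7 + (50 + 12) = 7 + 62 = 69)
Y(n) = -3/8 - 5/(8*n) (Y(n) = -(3 - (-5)/n)/8 = -(3 + 5/n)/8 = -3/8 - 5/(8*n))
j(y, S) = y + 1/y (j(y, S) = y + 1/(0 + y) = y + 1/y)
1/(-1358 + j(g, Y(-4))) = 1/(-1358 + (69 + 1/69)) = 1/(-1358 + 4762/69) = 1/(-88940/69) = -69/88940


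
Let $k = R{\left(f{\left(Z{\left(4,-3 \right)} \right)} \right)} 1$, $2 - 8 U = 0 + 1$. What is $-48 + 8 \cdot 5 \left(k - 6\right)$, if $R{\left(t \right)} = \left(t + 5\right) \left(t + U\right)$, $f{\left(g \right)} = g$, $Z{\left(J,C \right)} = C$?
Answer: $-518$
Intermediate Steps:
$U = \frac{1}{8}$ ($U = \frac{1}{4} - \frac{0 + 1}{8} = \frac{1}{4} - \frac{1}{8} = \frac{1}{8} \approx 0.125$)
$R{\left(t \right)} = \left(5 + t\right) \left(\frac{1}{8} + t\right)$ ($R{\left(t \right)} = \left(t + 5\right) \left(t + \frac{1}{8}\right) = \left(5 + t\right) \left(\frac{1}{8} + t\right)$)
$k = - \frac{23}{4}$ ($k = \left(\frac{5}{8} + \left(-3\right)^{2} + \frac{41}{8} \left(-3\right)\right) 1 = \left(\frac{5}{8} + 9 - \frac{123}{8}\right) 1 = \left(- \frac{23}{4}\right) 1 = - \frac{23}{4} \approx -5.75$)
$-48 + 8 \cdot 5 \left(k - 6\right) = -48 + 8 \cdot 5 \left(- \frac{23}{4} - 6\right) = -48 + 8 \cdot 5 \left(- \frac{47}{4}\right) = -48 + 8 \left(- \frac{235}{4}\right) = -48 - 470 = -518$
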